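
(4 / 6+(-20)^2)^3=1736654408 / 27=64320533.63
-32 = -32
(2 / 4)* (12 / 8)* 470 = 705 / 2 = 352.50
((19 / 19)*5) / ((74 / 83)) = 5.61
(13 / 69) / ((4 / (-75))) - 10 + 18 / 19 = -21999 / 1748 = -12.59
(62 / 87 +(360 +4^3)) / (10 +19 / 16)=591200 / 15573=37.96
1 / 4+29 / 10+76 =79.15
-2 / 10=-1 / 5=-0.20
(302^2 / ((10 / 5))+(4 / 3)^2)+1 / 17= 6977387 / 153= 45603.84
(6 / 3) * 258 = 516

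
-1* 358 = -358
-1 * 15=-15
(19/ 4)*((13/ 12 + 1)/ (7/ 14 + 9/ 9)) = 475/ 72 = 6.60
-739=-739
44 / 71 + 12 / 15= 504 / 355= 1.42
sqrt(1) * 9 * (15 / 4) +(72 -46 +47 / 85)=20503 / 340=60.30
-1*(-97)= 97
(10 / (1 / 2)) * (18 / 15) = 24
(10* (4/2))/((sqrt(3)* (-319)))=-20* sqrt(3)/957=-0.04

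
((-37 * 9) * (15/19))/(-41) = 4995/779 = 6.41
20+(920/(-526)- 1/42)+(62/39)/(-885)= 2316153901/127084230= 18.23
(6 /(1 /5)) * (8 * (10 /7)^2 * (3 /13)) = 113.03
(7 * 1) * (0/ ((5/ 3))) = 0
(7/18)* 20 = 7.78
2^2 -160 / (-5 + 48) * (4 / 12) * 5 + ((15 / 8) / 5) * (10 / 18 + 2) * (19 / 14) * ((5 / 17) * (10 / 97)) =-8585307 / 3970792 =-2.16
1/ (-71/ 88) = -88/ 71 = -1.24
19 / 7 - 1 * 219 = -1514 / 7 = -216.29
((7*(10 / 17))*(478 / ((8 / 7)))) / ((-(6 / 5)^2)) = -1463875 / 1224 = -1195.98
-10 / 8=-5 / 4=-1.25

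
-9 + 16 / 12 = -23 / 3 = -7.67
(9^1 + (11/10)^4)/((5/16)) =104641/3125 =33.49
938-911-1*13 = 14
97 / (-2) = -97 / 2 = -48.50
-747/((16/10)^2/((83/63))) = -172225/448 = -384.43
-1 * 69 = -69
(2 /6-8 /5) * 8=-152 /15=-10.13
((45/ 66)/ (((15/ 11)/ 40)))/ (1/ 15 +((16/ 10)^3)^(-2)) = 78643200/ 496519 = 158.39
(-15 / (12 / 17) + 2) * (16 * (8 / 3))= -2464 / 3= -821.33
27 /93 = 9 /31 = 0.29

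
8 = 8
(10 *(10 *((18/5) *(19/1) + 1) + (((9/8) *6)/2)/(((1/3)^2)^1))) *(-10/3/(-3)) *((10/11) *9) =724375/11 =65852.27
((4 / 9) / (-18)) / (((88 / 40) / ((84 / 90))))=-0.01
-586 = -586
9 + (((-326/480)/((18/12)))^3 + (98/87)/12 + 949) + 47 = 1359790536337/1353024000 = 1005.00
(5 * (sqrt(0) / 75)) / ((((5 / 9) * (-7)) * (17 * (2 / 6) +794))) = 0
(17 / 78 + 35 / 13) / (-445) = -227 / 34710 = -0.01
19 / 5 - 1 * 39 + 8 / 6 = -33.87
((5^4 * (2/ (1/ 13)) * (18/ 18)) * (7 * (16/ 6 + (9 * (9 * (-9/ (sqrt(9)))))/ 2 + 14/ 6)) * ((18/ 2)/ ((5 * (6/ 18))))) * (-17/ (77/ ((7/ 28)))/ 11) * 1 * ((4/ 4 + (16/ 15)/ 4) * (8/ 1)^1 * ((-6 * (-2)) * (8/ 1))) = 42265454400/ 121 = 349301276.03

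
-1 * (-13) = 13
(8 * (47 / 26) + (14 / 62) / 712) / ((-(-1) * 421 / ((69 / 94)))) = 286324263 / 11355205264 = 0.03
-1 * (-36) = 36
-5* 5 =-25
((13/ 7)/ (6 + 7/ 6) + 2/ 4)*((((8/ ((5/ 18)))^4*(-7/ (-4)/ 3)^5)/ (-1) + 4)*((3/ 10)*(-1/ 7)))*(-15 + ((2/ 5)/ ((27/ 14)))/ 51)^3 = -3651615864489125790308089/ 716316799053515625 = -5097766.62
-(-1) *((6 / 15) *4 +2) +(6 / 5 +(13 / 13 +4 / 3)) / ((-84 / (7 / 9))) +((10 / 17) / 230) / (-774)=3.57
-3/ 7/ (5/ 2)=-6/ 35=-0.17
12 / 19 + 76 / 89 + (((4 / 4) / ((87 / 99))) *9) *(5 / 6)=982741 / 98078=10.02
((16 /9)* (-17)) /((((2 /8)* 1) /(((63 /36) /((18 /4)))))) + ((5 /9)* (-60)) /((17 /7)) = -83636 /1377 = -60.74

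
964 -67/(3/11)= 2155/3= 718.33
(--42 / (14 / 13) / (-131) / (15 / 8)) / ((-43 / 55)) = 1144 / 5633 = 0.20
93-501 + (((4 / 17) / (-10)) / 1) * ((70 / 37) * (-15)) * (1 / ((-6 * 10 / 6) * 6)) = -256639 / 629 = -408.01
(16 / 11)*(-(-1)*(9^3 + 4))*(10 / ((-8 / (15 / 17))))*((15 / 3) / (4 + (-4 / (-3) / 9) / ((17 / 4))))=-1457.22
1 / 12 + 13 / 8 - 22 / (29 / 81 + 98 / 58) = -521531 / 57720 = -9.04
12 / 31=0.39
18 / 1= 18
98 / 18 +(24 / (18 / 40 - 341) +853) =52617466 / 61299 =858.37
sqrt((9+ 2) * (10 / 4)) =sqrt(110) / 2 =5.24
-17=-17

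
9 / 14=0.64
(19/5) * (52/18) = 494/45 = 10.98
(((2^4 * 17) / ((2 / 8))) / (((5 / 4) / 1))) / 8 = 544 / 5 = 108.80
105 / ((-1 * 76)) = -105 / 76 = -1.38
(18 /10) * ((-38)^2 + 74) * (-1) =-13662 /5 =-2732.40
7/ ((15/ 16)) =112/ 15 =7.47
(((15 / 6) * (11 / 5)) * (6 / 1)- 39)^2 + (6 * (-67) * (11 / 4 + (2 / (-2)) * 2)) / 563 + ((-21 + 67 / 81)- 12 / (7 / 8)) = 1007047 / 638442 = 1.58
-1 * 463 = -463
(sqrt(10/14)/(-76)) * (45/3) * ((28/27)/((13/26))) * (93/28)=-155 * sqrt(35)/798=-1.15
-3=-3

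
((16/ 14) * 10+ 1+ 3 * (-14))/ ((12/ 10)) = -345/ 14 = -24.64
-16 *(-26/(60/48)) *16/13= 2048/5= 409.60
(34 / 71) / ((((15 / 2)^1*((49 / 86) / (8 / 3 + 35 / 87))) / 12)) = 2081888 / 504455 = 4.13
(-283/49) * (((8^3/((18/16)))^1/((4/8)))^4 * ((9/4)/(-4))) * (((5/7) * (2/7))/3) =796574184091156480/5250987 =151699896436.83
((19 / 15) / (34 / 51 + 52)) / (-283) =-19 / 223570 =-0.00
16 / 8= 2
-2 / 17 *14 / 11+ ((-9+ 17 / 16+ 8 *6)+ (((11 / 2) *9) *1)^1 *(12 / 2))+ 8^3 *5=8667563 / 2992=2896.91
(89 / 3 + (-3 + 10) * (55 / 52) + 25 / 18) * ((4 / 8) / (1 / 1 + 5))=17999 / 5616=3.20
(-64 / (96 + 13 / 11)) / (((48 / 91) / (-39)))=52052 / 1069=48.69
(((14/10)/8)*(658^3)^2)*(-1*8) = -568137429100201408/5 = -113627485820040281.60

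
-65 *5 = -325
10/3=3.33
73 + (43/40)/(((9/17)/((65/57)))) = 309095/4104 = 75.32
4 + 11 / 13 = 63 / 13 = 4.85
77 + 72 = 149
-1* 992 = -992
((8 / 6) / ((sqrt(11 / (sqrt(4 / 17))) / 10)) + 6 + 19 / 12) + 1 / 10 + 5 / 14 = 40 * 17^(3 / 4) * sqrt(22) / 561 + 3377 / 420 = 10.84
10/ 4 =5/ 2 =2.50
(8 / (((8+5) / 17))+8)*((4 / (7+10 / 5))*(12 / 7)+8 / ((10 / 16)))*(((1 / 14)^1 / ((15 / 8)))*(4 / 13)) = 364544 / 124215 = 2.93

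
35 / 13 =2.69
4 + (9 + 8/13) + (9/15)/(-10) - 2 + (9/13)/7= 4079/350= 11.65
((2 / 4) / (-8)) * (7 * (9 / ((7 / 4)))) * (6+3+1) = -45 / 2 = -22.50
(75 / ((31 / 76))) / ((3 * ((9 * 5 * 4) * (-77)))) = -95 / 21483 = -0.00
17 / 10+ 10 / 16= 2.32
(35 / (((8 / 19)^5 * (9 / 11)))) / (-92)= -35.14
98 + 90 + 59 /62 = 11715 /62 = 188.95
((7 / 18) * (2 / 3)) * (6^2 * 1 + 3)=91 / 9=10.11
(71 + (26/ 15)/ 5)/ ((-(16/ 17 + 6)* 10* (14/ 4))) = -90967/ 309750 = -0.29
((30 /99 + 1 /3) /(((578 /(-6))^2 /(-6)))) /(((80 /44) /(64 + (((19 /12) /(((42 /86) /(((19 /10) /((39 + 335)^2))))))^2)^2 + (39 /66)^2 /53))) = -52369150418406921235809047690908373573 /3615636247799629490395034715271987200000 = -0.01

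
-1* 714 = -714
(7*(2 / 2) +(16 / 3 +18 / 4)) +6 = 137 / 6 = 22.83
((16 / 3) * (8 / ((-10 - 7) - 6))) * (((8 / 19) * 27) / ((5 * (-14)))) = 4608 / 15295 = 0.30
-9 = -9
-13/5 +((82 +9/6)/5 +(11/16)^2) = 18653/1280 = 14.57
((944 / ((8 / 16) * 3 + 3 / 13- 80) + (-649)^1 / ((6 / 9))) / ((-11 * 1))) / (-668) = -4011233 / 29906360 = -0.13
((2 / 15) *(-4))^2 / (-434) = -32 / 48825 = -0.00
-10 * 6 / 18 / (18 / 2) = -10 / 27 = -0.37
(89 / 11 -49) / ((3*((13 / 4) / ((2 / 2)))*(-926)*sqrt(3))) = 100*sqrt(3) / 66209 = 0.00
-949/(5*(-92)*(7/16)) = 3796/805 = 4.72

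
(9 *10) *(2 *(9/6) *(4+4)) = 2160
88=88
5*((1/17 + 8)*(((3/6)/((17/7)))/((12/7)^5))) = 80589565/143824896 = 0.56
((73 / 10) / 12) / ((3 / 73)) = 5329 / 360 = 14.80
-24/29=-0.83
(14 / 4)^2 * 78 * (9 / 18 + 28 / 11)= 128037 / 44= 2909.93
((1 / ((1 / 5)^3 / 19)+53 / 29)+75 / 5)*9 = 624267 / 29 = 21526.45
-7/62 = -0.11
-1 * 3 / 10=-3 / 10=-0.30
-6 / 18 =-1 / 3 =-0.33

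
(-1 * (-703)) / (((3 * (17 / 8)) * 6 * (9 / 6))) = 5624 / 459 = 12.25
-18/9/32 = -1/16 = -0.06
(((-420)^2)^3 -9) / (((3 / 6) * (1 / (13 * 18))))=2568866856191995788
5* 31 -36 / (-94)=7303 / 47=155.38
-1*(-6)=6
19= 19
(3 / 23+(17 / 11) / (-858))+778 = 168911495 / 217074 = 778.13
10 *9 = 90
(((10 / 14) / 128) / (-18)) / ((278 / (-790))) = 0.00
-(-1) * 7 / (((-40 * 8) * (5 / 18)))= -0.08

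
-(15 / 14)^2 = -225 / 196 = -1.15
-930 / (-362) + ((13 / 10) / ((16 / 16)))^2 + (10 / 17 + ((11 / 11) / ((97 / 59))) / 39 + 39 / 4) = 4252457926 / 291007275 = 14.61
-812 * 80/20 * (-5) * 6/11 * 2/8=24360/11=2214.55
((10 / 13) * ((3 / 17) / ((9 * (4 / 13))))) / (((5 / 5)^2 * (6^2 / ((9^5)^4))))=2251419529454986815 / 136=16554555363639608.93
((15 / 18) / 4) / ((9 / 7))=35 / 216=0.16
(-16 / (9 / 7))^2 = 12544 / 81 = 154.86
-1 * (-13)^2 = -169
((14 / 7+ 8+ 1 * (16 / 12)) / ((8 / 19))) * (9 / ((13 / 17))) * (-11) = -181203 / 52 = -3484.67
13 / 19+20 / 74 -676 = -474557 / 703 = -675.05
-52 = -52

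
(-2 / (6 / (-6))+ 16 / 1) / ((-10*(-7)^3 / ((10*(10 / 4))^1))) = 45 / 343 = 0.13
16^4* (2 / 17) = 131072 / 17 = 7710.12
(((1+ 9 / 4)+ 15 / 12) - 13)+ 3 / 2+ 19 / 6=-3.83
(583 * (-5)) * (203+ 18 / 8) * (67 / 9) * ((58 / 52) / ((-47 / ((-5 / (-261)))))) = 801727025 / 395928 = 2024.93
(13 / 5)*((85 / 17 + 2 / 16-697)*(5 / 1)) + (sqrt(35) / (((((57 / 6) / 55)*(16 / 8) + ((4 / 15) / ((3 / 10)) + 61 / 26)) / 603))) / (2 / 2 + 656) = -71955 / 8 + 862290*sqrt(35) / 3363913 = -8992.86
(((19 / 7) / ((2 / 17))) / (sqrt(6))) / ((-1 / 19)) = -6137 * sqrt(6) / 84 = -178.96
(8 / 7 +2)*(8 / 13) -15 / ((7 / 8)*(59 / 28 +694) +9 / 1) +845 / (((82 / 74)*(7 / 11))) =29523588863 / 24598483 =1200.22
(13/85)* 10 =26/17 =1.53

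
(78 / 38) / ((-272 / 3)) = -117 / 5168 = -0.02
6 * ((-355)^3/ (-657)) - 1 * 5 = 89476655/ 219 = 408569.20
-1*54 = -54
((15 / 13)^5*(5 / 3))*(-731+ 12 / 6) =-922640625 / 371293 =-2484.94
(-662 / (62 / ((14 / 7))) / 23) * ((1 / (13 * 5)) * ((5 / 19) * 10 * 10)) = -66200 / 176111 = -0.38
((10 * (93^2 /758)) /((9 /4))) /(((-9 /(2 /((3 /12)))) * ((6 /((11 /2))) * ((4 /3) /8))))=-247.93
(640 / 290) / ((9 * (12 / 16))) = 256 / 783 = 0.33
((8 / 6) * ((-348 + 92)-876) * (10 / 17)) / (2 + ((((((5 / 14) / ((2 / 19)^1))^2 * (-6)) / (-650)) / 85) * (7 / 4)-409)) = 1318553600 / 604440591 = 2.18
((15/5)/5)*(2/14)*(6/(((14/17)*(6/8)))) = 204/245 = 0.83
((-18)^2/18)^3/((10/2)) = 5832/5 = 1166.40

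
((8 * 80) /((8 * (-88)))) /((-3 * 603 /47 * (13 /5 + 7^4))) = 1175 /119573091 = 0.00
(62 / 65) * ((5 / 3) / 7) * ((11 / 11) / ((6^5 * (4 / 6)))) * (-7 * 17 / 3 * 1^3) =-527 / 303264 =-0.00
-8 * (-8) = 64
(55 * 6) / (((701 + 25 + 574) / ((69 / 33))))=69 / 130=0.53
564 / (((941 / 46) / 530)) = 13750320 / 941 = 14612.45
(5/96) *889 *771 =1142365/32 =35698.91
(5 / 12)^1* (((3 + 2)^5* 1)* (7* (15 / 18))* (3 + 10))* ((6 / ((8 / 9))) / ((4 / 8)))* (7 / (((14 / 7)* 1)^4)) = 149296875 / 256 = 583190.92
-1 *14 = -14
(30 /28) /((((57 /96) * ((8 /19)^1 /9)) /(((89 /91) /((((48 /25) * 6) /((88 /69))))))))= 122375 /29302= 4.18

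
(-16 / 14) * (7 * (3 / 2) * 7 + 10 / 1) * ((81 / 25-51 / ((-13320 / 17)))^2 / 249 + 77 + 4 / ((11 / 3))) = -17614034421405973 / 2362305330000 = -7456.29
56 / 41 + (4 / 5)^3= 9624 / 5125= 1.88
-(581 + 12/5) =-2917/5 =-583.40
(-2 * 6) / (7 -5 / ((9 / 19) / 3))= 18 / 37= 0.49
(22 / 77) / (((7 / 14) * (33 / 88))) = 32 / 21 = 1.52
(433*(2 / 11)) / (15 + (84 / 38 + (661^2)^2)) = 8227 / 19949045846983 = 0.00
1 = 1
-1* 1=-1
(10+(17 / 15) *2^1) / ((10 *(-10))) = -46 / 375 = -0.12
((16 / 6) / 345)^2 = 64 / 1071225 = 0.00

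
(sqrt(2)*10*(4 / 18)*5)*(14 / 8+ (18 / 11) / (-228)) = 36425*sqrt(2) / 1881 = 27.39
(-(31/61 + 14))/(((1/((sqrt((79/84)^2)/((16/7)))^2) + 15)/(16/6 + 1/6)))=-31298615/15918438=-1.97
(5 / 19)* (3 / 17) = 15 / 323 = 0.05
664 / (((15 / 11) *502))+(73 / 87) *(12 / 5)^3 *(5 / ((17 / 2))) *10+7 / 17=129213307 / 1856145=69.61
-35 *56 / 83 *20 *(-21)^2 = -17287200 / 83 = -208279.52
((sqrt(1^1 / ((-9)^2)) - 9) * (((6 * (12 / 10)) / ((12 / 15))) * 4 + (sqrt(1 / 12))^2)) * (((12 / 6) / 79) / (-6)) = 8660 / 6399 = 1.35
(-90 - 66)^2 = 24336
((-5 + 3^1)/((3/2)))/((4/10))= -10/3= -3.33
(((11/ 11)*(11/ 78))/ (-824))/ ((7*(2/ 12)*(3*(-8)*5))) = 11/ 8998080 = 0.00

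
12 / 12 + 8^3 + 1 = 514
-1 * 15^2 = -225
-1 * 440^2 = -193600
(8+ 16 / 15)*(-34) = -308.27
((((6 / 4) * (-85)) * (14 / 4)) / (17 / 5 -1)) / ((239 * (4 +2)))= -2975 / 22944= -0.13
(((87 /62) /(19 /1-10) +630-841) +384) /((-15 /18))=-32207 /155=-207.79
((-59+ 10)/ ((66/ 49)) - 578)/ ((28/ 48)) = -81098/ 77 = -1053.22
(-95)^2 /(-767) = -9025 /767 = -11.77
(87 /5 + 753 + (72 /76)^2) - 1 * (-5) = 776.30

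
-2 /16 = -1 /8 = -0.12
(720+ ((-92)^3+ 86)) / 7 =-111126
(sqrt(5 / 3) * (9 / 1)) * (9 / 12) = 9 * sqrt(15) / 4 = 8.71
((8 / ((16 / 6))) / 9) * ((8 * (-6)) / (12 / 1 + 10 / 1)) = -0.73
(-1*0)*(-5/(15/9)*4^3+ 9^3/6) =0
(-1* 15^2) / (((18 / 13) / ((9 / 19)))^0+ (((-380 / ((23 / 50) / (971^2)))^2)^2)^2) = -17619971688225 / 10605630351463599701040846157135716928784839004390483067361000000000000078310985281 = -0.00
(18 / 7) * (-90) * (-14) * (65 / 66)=35100 / 11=3190.91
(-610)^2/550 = 7442/11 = 676.55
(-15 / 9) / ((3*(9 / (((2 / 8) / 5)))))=-1 / 324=-0.00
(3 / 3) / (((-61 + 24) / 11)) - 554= -20509 / 37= -554.30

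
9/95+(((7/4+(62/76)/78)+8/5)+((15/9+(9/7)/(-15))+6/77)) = 194529/38038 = 5.11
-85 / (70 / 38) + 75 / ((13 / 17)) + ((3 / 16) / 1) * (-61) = 58963 / 1456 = 40.50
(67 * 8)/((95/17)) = 9112/95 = 95.92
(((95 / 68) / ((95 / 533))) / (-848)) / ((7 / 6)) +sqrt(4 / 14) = 0.53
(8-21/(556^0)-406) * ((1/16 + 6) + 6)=-80867/16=-5054.19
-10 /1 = -10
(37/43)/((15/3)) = 37/215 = 0.17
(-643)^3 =-265847707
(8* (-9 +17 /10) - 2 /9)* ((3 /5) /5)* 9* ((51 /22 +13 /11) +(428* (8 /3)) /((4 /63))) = -142289763 /125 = -1138318.10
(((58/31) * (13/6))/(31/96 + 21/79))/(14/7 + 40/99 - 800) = -3628944/420366355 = -0.01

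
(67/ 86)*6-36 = -1347/ 43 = -31.33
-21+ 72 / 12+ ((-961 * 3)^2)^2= 69084174032706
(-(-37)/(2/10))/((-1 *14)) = -185/14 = -13.21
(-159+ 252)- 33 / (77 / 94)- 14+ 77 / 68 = 18967 / 476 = 39.85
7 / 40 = 0.18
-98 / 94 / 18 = -49 / 846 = -0.06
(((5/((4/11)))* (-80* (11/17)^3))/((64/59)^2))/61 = -1274133025/306885632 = -4.15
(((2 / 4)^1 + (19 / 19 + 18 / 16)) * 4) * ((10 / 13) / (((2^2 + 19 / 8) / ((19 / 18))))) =2660 / 1989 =1.34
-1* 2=-2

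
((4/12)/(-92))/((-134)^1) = 1/36984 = 0.00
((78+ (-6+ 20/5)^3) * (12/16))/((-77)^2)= 15/1694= 0.01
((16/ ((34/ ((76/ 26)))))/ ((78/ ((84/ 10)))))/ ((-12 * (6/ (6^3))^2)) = -229824/ 14365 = -16.00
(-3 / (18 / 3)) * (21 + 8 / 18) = -193 / 18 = -10.72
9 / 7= 1.29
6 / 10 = 3 / 5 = 0.60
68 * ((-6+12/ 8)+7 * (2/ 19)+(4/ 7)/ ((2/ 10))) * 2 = -16388/ 133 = -123.22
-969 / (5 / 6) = -5814 / 5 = -1162.80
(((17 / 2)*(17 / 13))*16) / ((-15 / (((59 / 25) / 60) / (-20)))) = 17051 / 731250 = 0.02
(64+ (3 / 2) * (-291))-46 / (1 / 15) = -1062.50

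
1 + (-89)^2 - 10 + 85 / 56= 7913.52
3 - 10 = -7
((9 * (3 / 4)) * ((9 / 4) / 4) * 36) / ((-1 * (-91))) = 2187 / 1456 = 1.50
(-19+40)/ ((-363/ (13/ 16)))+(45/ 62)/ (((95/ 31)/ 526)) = 4580783/ 36784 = 124.53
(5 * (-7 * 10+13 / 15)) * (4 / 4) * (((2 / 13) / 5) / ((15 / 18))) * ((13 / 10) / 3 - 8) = 470798 / 4875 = 96.57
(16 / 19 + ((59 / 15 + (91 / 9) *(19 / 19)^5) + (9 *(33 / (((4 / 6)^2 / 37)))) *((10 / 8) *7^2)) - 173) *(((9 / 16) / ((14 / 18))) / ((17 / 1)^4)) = 186436115847 / 14218615040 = 13.11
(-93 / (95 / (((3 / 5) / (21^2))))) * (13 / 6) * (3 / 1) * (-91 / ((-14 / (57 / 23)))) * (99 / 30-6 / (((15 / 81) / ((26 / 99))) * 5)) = -13815243 / 61985000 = -0.22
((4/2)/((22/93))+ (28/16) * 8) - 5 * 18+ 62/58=-21206/319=-66.48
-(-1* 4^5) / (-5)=-1024 / 5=-204.80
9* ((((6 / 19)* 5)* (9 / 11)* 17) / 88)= 20655 / 9196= 2.25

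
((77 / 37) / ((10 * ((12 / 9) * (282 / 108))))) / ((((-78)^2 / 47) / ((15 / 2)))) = 693 / 200096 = 0.00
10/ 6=5/ 3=1.67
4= 4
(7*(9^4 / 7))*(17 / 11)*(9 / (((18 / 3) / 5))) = 1673055 / 22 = 76047.95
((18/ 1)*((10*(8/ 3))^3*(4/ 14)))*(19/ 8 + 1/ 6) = 15616000/ 63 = 247873.02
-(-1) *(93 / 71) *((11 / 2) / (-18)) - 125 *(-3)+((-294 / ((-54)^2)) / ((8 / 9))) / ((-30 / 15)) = 22982927 / 61344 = 374.66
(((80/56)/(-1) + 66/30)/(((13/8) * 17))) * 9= 1944/7735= 0.25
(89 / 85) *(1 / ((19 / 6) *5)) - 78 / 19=-32616 / 8075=-4.04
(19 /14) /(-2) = -19 /28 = -0.68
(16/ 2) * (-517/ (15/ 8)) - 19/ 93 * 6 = -1026298/ 465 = -2207.09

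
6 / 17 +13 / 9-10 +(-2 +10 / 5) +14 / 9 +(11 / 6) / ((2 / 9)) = 109 / 68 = 1.60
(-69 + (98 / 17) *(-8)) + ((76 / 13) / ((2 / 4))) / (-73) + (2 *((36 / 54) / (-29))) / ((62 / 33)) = -1672294449 / 14503567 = -115.30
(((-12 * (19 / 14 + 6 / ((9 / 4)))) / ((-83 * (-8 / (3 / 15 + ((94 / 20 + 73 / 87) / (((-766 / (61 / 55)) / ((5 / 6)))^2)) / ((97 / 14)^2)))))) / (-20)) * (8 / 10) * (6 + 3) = 35358611381984111 / 6753233385374229600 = 0.01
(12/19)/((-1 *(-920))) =3/4370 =0.00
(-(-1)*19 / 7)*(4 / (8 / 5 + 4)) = 95 / 49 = 1.94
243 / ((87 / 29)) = 81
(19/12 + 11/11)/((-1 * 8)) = -31/96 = -0.32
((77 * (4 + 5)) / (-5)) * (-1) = 138.60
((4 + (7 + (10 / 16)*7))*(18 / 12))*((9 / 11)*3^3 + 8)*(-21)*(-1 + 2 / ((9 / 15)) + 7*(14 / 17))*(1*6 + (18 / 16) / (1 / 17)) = -70973873649 / 23936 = -2965151.81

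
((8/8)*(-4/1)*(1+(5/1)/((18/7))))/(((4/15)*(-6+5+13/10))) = -1325/9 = -147.22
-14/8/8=-7/32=-0.22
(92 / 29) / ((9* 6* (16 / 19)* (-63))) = -437 / 394632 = -0.00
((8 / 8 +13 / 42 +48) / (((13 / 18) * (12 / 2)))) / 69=2071 / 12558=0.16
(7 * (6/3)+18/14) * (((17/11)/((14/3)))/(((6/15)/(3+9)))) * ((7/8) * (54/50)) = 442017/3080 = 143.51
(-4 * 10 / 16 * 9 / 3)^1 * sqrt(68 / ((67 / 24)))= -30 * sqrt(6834) / 67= -37.02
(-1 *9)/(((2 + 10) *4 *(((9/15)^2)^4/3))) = -33.49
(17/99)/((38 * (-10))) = -17/37620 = -0.00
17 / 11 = 1.55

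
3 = 3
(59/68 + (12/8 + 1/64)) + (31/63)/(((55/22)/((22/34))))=860443/342720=2.51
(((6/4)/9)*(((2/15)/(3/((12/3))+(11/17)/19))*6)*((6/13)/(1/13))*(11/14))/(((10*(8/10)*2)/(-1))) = -3553/70910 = -0.05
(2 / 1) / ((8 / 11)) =11 / 4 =2.75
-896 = -896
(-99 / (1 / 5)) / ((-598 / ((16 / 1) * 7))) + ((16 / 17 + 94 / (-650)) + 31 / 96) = 1144632733 / 12199200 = 93.83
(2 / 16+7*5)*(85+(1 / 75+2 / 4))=3604387 / 1200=3003.66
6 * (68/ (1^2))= 408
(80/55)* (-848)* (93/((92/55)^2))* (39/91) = -65062800/3703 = -17570.29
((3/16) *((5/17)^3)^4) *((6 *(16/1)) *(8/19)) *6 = 210937500000/11069822507365459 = 0.00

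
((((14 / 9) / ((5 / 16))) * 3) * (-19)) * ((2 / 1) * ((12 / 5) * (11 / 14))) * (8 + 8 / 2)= -321024 / 25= -12840.96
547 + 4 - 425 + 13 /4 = 129.25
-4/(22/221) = -442/11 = -40.18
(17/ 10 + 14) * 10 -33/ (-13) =159.54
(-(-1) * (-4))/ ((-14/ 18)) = 5.14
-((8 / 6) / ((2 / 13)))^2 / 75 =-676 / 675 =-1.00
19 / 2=9.50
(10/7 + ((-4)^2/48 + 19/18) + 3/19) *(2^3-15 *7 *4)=-1467338/1197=-1225.85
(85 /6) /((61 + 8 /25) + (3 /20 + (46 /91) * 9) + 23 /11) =0.21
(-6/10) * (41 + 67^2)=-2718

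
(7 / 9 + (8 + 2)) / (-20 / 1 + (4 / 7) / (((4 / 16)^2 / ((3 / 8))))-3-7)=-679 / 1674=-0.41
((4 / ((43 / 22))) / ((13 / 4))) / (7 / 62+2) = 21824 / 73229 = 0.30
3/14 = 0.21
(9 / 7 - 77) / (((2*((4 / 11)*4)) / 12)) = -8745 / 28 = -312.32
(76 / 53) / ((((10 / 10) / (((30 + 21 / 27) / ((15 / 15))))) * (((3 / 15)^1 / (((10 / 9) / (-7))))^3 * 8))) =-328937500 / 119272419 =-2.76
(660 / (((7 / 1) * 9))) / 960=11 / 1008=0.01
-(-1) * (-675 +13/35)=-23612/35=-674.63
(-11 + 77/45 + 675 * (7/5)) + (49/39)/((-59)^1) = 32295334/34515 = 935.69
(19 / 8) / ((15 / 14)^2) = 931 / 450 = 2.07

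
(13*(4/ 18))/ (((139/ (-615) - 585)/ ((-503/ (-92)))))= -1340495/ 49668132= -0.03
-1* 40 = -40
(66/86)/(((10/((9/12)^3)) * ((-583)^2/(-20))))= -81/42517024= -0.00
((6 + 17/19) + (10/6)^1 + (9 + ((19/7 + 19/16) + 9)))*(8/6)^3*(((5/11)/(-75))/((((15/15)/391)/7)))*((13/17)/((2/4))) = -465188984/253935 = -1831.92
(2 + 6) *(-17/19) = -136/19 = -7.16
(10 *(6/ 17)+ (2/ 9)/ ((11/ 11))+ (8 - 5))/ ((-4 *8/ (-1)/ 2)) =1033/ 2448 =0.42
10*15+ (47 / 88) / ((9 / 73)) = 122231 / 792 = 154.33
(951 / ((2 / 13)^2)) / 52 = 12363 / 16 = 772.69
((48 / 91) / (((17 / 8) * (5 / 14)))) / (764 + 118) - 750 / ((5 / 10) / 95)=-23146987372 / 162435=-142500.00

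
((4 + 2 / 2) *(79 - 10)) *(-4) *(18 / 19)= -24840 / 19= -1307.37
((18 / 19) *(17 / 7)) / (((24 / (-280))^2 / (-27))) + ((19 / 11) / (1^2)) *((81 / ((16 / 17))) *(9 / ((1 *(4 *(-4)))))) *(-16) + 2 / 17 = -404602271 / 56848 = -7117.26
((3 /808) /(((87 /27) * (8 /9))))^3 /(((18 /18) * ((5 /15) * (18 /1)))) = 4782969 /13174314677829632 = 0.00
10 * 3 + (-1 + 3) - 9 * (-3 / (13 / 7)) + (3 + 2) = 670 / 13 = 51.54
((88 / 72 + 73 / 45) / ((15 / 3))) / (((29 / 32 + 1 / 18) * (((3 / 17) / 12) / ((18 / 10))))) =2506752 / 34625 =72.40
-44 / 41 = -1.07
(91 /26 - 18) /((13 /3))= -87 /26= -3.35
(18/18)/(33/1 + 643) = 1/676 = 0.00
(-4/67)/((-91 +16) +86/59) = 236/290713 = 0.00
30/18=5/3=1.67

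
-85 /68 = -5 /4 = -1.25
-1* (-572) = 572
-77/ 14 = -11/ 2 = -5.50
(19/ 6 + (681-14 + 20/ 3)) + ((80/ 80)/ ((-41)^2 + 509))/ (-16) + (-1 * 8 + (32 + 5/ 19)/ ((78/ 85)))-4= 6058345673/ 8654880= 699.99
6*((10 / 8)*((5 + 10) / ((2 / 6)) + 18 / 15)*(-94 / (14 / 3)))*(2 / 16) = -13959 / 16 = -872.44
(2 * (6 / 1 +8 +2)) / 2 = 16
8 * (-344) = -2752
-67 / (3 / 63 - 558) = 1407 / 11717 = 0.12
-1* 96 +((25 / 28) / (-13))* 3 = -35019 / 364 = -96.21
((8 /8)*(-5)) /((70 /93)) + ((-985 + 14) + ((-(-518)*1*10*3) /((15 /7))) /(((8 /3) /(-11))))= -216245 /7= -30892.14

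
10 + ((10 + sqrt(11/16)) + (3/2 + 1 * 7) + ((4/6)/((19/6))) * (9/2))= sqrt(11)/4 + 1119/38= 30.28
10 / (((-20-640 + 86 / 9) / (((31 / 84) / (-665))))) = 93 / 10900148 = 0.00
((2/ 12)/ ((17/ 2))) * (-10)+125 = 6365/ 51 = 124.80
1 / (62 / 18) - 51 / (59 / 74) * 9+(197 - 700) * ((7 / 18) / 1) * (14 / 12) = -158740183 / 197532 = -803.62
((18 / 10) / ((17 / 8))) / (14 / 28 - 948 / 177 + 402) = 944 / 442595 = 0.00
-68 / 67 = -1.01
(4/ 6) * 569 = 379.33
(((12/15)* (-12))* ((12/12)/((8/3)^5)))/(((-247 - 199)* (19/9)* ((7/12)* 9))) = 2187/151854080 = 0.00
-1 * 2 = -2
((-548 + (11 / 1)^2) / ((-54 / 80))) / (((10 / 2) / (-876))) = -110830.22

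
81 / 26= 3.12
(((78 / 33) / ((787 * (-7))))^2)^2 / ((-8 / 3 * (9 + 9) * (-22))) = 28561 / 890032295563614561666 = 0.00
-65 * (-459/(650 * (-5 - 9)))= -459/140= -3.28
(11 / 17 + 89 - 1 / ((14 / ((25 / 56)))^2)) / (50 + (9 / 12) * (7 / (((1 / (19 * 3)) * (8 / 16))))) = 936725119 / 6776275072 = 0.14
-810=-810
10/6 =5/3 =1.67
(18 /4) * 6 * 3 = 81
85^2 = 7225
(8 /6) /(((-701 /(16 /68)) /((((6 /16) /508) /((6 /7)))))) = -7 /18161508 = -0.00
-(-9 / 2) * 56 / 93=84 / 31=2.71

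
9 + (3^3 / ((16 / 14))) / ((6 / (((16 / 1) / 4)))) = 99 / 4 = 24.75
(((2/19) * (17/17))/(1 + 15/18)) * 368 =4416/209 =21.13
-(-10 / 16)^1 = 5 / 8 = 0.62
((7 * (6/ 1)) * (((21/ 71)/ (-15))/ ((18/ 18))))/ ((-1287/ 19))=0.01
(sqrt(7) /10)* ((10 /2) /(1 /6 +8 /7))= 21* sqrt(7) /55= 1.01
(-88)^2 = 7744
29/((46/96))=1392/23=60.52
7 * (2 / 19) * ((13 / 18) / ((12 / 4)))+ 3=1630 / 513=3.18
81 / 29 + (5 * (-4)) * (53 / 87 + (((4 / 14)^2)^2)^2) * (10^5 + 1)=-611118160287857 / 501537687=-1218489.01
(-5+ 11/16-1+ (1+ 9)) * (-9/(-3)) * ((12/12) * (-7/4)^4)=540225/4096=131.89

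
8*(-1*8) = -64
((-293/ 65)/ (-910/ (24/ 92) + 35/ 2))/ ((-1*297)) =-586/ 134008875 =-0.00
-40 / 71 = -0.56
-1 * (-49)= 49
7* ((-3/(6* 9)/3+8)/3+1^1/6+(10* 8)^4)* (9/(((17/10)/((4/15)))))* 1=185794572824/459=404781204.41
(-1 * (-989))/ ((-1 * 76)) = -989/ 76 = -13.01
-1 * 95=-95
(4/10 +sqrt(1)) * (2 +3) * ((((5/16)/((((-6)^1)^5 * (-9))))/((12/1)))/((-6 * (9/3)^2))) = -35/725594112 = -0.00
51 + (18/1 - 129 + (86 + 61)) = 87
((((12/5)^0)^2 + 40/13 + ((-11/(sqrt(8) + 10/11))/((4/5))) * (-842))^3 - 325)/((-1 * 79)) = 135913847839635382625811/113505347790016 - 9724794869938629425615 * sqrt(2)/8731180599232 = -377729607.88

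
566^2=320356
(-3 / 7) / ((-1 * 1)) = 3 / 7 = 0.43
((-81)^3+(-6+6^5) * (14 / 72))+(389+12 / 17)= -54013127 / 102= -529540.46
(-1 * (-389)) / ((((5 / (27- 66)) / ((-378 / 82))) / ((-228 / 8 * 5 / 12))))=-54479061 / 328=-166094.70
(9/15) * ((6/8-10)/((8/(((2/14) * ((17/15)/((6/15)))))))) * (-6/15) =629/5600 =0.11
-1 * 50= -50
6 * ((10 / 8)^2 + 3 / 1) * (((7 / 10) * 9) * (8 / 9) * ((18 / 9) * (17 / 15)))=8687 / 25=347.48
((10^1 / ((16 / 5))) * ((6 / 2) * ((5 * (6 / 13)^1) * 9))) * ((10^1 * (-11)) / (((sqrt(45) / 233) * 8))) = -8650125 * sqrt(5) / 208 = -92991.67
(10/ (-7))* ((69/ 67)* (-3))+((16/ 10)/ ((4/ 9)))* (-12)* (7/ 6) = -107838/ 2345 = -45.99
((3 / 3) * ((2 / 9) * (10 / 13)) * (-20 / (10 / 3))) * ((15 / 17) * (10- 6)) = -800 / 221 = -3.62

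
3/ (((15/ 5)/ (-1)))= -1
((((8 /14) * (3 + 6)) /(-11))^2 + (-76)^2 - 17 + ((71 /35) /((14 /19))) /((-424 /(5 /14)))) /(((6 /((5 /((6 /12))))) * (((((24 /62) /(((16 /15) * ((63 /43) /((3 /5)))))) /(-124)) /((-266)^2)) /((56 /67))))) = -391824226313338000 /827277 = -473631233931.73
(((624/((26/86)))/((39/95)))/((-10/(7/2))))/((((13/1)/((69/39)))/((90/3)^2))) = -473533200/2197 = -215536.28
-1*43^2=-1849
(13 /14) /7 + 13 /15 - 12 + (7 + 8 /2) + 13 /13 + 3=5879 /1470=4.00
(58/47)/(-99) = -0.01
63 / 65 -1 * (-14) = 973 / 65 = 14.97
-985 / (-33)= 985 / 33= 29.85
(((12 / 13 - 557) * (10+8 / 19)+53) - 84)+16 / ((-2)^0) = -1435047 / 247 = -5809.91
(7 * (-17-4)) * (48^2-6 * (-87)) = -415422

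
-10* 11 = -110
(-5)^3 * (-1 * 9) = 1125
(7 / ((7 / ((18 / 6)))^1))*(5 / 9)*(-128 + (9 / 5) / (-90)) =-6401 / 30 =-213.37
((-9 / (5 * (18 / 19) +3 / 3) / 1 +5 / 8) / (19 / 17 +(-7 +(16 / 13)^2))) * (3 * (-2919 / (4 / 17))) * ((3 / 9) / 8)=-117332541417 / 350139392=-335.10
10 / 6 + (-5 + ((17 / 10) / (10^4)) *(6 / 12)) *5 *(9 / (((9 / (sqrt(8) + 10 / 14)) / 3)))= -2999949 *sqrt(2) / 20000 - 8719847 / 168000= -264.03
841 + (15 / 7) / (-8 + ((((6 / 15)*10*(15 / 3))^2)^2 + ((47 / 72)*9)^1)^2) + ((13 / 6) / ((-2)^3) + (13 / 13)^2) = 463407955902713317 / 550542828090192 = 841.73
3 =3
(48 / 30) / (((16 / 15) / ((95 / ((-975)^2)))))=19 / 126750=0.00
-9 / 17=-0.53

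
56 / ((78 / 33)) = 308 / 13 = 23.69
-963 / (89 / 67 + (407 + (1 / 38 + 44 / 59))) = -144656082 / 61452613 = -2.35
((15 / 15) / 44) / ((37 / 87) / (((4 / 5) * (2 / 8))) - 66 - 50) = -87 / 435908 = -0.00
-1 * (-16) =16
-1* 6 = -6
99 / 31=3.19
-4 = -4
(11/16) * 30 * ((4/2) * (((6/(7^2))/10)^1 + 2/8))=10.82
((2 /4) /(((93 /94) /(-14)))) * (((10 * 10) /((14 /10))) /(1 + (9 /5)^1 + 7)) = -235000 /4557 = -51.57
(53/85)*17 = 53/5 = 10.60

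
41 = 41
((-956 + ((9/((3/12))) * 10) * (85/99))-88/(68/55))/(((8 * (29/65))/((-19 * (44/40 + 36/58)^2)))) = 4129389506827/364859440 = 11317.75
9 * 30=270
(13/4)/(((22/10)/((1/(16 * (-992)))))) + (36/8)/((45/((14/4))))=1221819/3491840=0.35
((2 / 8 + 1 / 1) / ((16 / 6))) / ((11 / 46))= 345 / 176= 1.96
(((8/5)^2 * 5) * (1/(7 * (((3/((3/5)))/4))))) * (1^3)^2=256/175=1.46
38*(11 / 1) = 418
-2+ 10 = 8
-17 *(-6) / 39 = 2.62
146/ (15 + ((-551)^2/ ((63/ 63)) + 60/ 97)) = 7081/ 14725406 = 0.00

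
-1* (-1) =1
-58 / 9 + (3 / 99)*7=-617 / 99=-6.23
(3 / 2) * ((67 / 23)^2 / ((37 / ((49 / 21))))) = 31423 / 39146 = 0.80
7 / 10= 0.70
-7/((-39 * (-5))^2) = -7/38025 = -0.00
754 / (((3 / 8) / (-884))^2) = 37709940736 / 9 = 4189993415.11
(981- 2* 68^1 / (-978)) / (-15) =-479777 / 7335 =-65.41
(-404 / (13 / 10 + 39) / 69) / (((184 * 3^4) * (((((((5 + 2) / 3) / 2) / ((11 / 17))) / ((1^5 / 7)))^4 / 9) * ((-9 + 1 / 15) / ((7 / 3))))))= 887244600 / 982465902097912687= 0.00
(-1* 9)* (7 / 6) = -21 / 2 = -10.50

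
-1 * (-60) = 60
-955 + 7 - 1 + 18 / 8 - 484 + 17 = -5655 / 4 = -1413.75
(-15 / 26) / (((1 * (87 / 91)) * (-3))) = 35 / 174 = 0.20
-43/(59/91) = -3913/59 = -66.32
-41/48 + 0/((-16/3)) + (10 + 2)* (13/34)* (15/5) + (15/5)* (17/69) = 256177/18768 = 13.65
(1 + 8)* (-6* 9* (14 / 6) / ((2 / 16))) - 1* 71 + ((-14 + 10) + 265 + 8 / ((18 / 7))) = -79910 / 9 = -8878.89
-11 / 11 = -1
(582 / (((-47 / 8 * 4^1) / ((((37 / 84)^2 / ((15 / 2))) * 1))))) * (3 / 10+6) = -132793 / 32900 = -4.04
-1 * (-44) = 44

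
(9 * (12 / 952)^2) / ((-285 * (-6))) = 9 / 10762360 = 0.00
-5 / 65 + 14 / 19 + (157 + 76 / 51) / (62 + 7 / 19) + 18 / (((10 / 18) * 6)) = 128392627 / 14927445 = 8.60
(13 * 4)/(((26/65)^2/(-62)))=-20150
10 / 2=5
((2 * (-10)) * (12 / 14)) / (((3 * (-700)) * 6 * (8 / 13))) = 13 / 5880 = 0.00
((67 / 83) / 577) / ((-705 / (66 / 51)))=-1474 / 573973635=-0.00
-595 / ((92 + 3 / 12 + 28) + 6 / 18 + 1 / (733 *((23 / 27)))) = -120373260 / 24395297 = -4.93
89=89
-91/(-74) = 91/74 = 1.23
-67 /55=-1.22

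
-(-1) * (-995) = -995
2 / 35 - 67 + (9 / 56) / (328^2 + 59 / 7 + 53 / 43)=-607037397303 / 9067993760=-66.94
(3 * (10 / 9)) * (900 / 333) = 1000 / 111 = 9.01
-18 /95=-0.19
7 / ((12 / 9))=21 / 4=5.25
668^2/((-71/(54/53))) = -24096096/3763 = -6403.43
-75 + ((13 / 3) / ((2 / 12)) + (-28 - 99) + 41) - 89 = -224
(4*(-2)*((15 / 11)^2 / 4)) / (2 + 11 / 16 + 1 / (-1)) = -800 / 363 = -2.20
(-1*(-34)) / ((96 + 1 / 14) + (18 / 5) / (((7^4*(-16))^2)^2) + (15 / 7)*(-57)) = -185126033713796546560 / 141955887196503654391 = -1.30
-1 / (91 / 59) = -59 / 91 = -0.65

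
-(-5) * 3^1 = 15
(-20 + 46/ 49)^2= 363.33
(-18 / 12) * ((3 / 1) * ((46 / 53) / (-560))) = 207 / 29680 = 0.01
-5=-5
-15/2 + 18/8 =-21/4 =-5.25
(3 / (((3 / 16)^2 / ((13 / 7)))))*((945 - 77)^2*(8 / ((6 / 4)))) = 5731188736 / 9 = 636798748.44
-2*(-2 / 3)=4 / 3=1.33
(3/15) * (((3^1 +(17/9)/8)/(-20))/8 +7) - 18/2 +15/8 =-5.73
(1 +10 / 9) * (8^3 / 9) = 9728 / 81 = 120.10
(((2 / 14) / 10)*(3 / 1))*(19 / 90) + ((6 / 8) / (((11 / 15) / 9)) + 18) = 314317 / 11550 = 27.21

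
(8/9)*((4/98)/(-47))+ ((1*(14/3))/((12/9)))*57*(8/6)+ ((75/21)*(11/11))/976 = 5381119241/20229552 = 266.00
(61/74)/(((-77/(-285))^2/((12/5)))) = 5945670/219373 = 27.10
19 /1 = 19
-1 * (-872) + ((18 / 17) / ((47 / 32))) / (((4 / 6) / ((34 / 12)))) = 41128 / 47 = 875.06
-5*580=-2900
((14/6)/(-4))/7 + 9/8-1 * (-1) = 49/24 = 2.04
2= 2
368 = 368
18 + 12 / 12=19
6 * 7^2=294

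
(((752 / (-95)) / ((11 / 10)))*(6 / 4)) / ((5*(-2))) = 1128 / 1045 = 1.08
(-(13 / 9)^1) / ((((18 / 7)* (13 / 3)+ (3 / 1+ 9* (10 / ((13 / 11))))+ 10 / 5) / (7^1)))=-8281 / 75591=-0.11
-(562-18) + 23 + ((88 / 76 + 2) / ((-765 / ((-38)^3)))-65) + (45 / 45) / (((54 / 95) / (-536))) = -597826 / 459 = -1302.45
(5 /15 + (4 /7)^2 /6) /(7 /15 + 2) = 285 /1813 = 0.16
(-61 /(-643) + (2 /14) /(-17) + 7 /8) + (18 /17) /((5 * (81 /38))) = 29221223 /27546120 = 1.06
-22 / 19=-1.16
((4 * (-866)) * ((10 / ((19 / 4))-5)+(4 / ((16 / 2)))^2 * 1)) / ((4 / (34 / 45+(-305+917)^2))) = 244483152827 / 285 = 857835623.95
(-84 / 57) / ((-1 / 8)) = 224 / 19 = 11.79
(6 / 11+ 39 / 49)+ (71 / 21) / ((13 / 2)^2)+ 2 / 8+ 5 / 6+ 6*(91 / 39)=6013729 / 364364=16.50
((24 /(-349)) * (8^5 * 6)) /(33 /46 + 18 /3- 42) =72351744 /188809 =383.20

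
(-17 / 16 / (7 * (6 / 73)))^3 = -1911240521 / 303464448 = -6.30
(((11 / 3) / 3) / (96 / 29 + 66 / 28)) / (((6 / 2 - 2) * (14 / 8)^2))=10208 / 144963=0.07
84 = 84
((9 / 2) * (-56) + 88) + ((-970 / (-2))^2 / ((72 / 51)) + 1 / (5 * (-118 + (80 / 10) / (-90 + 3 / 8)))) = 845618120471 / 5080200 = 166453.71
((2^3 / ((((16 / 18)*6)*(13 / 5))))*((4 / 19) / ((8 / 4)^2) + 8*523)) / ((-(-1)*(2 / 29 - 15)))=-161.67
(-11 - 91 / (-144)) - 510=-74933 / 144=-520.37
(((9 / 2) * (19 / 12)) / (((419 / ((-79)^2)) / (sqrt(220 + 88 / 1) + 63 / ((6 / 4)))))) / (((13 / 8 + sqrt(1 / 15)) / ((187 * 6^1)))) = -19158571872 * sqrt(15) / 147907-6386190624 * sqrt(1155) / 1035349 + 155663396460 * sqrt(77) / 1035349 + 466990189380 / 147907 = 3765329.11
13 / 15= 0.87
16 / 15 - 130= -1934 / 15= -128.93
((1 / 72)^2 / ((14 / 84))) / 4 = 1 / 3456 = 0.00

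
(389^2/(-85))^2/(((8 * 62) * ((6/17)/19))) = 435062855779/1264800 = 343977.59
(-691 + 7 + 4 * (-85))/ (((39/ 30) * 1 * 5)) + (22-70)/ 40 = -10318/ 65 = -158.74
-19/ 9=-2.11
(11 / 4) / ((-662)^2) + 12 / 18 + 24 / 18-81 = -138485093 / 1752976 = -79.00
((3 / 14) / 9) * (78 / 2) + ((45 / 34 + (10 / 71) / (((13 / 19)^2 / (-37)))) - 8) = -24102146 / 1427881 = -16.88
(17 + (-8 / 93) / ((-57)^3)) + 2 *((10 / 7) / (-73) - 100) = -183.04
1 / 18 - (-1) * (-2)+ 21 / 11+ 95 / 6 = 1564 / 99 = 15.80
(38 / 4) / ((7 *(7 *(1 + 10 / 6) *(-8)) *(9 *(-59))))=0.00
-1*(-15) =15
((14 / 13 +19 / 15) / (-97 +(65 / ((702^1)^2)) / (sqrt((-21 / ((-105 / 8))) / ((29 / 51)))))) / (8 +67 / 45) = -5997741497474688 / 2355555008087987741- 39978360 * sqrt(14790) / 2355555008087987741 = -0.00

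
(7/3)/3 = 0.78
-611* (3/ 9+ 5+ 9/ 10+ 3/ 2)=-70876/ 15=-4725.07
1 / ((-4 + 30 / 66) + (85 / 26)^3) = 193336 / 6069911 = 0.03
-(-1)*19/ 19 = 1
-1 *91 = -91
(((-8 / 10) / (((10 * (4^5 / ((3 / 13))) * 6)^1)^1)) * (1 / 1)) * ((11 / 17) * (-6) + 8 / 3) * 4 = 31 / 2121600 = 0.00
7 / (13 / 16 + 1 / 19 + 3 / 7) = 14896 / 2753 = 5.41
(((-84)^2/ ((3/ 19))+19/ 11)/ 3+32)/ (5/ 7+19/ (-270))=310365090/ 13387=23184.07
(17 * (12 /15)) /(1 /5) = 68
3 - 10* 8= -77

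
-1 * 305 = -305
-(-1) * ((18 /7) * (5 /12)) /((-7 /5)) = -75 /98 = -0.77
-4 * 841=-3364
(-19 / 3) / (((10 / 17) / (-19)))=6137 / 30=204.57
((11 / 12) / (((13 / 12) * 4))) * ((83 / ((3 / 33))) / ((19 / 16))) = 40172 / 247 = 162.64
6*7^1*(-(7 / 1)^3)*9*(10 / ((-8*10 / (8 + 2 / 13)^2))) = 182099043 / 169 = 1077509.13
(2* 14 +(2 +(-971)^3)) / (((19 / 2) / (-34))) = 62253903508 / 19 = 3276521237.26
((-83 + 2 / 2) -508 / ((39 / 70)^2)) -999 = -2717.55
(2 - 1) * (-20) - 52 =-72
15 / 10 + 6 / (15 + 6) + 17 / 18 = 172 / 63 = 2.73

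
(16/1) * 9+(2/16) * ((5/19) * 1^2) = 144.03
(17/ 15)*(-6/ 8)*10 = -17/ 2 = -8.50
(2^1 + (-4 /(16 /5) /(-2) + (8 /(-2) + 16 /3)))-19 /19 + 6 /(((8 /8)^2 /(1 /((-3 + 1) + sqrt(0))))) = -1 /24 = -0.04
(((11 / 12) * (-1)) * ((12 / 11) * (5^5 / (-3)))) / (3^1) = 3125 / 9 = 347.22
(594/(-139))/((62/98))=-29106/4309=-6.75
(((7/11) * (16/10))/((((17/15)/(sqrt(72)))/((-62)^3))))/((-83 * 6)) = 40039104 * sqrt(2)/15521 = 3648.21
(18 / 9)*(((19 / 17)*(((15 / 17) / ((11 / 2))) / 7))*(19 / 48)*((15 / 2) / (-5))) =-5415 / 178024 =-0.03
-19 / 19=-1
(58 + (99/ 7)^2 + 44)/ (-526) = -14799/ 25774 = -0.57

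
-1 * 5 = -5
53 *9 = 477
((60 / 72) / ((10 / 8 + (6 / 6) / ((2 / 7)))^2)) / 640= 1 / 17328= 0.00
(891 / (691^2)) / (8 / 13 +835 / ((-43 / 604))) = -0.00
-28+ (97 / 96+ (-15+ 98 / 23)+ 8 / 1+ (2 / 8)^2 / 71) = -4660373 / 156768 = -29.73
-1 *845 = -845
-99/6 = -33/2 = -16.50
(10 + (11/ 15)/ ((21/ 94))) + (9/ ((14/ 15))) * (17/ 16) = 23.53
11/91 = 0.12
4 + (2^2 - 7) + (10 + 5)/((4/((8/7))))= 37/7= 5.29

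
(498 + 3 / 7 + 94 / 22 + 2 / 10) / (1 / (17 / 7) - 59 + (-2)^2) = -3291489 / 357280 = -9.21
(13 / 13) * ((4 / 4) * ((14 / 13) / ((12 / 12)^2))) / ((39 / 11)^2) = 0.09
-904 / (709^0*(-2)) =452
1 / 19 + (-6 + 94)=1673 / 19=88.05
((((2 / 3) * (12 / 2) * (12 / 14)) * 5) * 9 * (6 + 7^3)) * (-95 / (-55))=7161480 / 77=93006.23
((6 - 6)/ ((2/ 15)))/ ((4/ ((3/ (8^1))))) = 0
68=68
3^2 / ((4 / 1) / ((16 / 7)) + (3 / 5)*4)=180 / 83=2.17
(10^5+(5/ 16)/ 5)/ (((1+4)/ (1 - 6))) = -1600001/ 16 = -100000.06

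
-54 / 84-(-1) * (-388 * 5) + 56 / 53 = -1439173 / 742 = -1939.59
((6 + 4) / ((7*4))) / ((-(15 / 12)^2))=-8 / 35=-0.23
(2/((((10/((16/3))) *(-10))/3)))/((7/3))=-24/175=-0.14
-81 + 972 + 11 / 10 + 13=905.10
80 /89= 0.90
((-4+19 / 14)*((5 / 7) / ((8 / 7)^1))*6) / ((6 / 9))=-1665 / 112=-14.87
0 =0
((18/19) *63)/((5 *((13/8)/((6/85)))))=54432/104975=0.52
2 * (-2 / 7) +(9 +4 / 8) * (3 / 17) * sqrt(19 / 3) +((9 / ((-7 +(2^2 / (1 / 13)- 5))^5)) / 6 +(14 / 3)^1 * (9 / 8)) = 19 * sqrt(57) / 34 +6707200021 / 1433600000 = 8.90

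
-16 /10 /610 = -4 /1525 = -0.00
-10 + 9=-1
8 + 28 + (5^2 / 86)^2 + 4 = 40.08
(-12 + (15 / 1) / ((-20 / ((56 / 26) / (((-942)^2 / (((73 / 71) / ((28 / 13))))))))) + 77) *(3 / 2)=5460246407 / 56002528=97.50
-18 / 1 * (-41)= 738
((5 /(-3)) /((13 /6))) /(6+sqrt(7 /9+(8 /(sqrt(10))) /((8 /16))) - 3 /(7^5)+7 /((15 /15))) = -10 /(13 * (sqrt(7 /9+8 * sqrt(10) /5)+218488 /16807)) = -0.05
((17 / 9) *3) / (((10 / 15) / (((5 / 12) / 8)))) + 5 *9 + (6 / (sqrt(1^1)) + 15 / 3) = 10837 / 192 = 56.44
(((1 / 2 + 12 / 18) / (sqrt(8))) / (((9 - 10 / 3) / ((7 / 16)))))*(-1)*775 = -37975*sqrt(2) / 2176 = -24.68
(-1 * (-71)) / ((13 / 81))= 5751 / 13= 442.38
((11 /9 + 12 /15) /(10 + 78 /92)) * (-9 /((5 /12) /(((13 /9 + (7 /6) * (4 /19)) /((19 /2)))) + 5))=-1382576 /6050375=-0.23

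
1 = 1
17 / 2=8.50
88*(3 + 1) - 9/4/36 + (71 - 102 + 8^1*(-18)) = 2831/16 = 176.94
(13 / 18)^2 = 169 / 324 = 0.52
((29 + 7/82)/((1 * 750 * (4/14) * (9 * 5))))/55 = 0.00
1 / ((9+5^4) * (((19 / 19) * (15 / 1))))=1 / 9510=0.00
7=7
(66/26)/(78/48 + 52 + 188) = 264/25129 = 0.01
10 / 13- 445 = -5775 / 13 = -444.23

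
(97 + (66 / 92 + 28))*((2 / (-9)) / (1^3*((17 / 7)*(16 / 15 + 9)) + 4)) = -202405 / 206103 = -0.98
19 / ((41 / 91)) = 1729 / 41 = 42.17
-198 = -198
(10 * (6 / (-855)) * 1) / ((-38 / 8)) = 16 / 1083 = 0.01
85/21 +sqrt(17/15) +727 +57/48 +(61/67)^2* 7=739.10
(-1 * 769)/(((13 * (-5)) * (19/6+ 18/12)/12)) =30.42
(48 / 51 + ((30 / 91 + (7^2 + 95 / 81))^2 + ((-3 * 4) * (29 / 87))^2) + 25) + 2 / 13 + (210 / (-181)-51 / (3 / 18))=382076054175071 / 167178459357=2285.44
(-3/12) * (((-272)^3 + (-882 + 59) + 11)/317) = 15871.03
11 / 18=0.61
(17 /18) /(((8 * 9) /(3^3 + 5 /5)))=119 /324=0.37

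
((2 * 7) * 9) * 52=6552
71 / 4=17.75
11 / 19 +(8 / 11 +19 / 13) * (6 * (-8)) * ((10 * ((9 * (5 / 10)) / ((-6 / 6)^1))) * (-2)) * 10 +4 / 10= -1284538701 / 13585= -94555.66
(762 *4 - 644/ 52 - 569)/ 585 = 32066/ 7605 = 4.22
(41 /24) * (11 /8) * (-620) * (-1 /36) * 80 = 349525 /108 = 3236.34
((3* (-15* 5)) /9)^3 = -15625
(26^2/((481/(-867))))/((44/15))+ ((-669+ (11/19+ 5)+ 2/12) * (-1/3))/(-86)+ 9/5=-24908831129/59853420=-416.16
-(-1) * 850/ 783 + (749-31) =563044/ 783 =719.09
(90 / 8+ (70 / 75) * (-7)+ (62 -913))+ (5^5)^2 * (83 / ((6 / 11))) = 89160105473 / 60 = 1486001757.88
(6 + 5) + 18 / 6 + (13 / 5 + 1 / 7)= 586 / 35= 16.74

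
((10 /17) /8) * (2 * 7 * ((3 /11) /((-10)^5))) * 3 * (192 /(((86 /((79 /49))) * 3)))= -711 /70358750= -0.00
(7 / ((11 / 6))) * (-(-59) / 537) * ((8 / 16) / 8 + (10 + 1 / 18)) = 601741 / 141768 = 4.24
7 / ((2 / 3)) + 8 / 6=71 / 6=11.83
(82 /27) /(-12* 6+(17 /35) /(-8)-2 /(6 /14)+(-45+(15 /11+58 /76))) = -4798640 /188973711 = -0.03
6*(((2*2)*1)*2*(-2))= -96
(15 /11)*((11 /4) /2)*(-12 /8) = -45 /16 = -2.81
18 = 18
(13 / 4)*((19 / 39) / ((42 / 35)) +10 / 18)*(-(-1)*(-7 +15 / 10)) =-275 / 16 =-17.19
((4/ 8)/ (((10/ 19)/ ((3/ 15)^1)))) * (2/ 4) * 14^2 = 931/ 50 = 18.62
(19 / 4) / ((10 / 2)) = 19 / 20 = 0.95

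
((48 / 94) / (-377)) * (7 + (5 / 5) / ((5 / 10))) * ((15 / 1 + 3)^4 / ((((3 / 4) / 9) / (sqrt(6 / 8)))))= -136048896 * sqrt(3) / 17719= -13298.92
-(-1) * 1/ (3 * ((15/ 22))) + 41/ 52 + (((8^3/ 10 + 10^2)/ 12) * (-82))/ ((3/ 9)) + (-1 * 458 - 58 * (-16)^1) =-1230055/ 468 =-2628.32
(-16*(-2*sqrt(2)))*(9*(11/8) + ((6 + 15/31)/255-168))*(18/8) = -29520351*sqrt(2)/2635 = -15843.67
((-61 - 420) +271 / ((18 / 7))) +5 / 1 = -6671 / 18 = -370.61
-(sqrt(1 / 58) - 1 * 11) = 11 - sqrt(58) / 58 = 10.87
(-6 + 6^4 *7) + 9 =9075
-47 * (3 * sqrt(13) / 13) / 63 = -47 * sqrt(13) / 273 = -0.62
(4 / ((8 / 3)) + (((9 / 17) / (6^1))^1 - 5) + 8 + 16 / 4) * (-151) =-22046 / 17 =-1296.82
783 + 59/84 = 65831/84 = 783.70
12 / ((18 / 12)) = 8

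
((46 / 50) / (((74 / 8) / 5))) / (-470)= -46 / 43475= -0.00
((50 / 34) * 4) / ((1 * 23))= 100 / 391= 0.26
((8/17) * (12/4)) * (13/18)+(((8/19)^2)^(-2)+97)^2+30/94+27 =668456251433981/40214986752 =16622.07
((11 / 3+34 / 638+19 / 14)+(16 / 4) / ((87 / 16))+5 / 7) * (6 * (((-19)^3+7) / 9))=-199733516 / 6699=-29815.42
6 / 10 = 3 / 5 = 0.60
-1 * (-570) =570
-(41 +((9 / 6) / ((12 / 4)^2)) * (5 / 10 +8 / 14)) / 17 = -1153 / 476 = -2.42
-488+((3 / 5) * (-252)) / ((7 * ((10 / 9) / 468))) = -239648 / 25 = -9585.92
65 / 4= 16.25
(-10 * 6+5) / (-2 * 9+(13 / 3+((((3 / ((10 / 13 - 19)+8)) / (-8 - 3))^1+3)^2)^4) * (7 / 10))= -4946984085108590419916509950 / 442040000697076929135011935561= -0.01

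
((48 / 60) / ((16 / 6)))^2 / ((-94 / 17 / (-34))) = 2601 / 4700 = 0.55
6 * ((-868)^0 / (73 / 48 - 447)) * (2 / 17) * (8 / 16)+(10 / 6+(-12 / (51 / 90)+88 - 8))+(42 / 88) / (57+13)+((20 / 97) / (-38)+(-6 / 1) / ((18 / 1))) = 60.16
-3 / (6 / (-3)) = 3 / 2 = 1.50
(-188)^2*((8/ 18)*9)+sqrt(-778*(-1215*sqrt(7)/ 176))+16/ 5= 9*sqrt(128370)*7^(1/ 4)/ 44+706896/ 5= 141498.41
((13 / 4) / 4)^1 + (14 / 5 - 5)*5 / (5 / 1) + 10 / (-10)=-191 / 80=-2.39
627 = 627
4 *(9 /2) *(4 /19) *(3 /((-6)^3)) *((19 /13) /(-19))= 1 /247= 0.00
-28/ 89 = -0.31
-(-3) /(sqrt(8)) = 3*sqrt(2) /4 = 1.06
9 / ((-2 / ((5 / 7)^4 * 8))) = -22500 / 2401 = -9.37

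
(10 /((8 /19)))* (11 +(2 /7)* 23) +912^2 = 23300517 /28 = 832161.32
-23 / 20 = -1.15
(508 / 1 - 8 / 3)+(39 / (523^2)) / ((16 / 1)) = 6634719541 / 13129392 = 505.33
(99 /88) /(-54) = -1 /48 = -0.02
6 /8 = 0.75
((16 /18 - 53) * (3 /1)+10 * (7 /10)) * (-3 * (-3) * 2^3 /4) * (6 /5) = -16128 /5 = -3225.60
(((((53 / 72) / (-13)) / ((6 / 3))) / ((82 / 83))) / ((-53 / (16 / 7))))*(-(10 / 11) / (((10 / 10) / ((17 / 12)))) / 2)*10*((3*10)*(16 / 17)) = -83000 / 369369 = -0.22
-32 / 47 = -0.68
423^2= 178929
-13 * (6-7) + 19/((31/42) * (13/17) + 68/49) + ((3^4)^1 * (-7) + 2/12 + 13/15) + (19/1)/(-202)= -8031396029/14781855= -543.33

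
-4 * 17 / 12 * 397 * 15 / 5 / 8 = -6749 / 8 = -843.62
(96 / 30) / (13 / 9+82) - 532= -1997516 / 3755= -531.96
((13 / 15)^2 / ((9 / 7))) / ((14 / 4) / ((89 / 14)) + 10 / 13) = 0.44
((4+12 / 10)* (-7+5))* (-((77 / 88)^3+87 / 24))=28587 / 640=44.67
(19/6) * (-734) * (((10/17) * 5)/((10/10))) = -348650/51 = -6836.27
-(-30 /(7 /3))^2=-8100 /49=-165.31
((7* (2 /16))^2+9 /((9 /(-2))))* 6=-237 /32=-7.41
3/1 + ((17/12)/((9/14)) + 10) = 821/54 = 15.20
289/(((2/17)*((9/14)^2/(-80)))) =-38517920/81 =-475529.88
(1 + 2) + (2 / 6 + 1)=13 / 3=4.33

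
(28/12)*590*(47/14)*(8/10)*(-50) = -554600/3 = -184866.67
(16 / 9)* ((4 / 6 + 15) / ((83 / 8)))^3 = 850518016 / 138944241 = 6.12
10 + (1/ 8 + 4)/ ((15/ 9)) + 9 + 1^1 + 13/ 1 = 1419/ 40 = 35.48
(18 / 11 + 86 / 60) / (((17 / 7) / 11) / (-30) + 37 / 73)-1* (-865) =73375728 / 84229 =871.15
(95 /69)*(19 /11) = 1805 /759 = 2.38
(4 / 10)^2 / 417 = 4 / 10425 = 0.00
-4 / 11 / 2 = -0.18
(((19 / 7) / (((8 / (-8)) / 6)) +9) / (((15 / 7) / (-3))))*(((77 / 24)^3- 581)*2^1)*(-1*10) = 128778587 / 1152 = 111786.97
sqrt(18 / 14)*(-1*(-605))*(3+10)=23595*sqrt(7) / 7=8918.07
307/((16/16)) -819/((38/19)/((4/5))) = -103/5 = -20.60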